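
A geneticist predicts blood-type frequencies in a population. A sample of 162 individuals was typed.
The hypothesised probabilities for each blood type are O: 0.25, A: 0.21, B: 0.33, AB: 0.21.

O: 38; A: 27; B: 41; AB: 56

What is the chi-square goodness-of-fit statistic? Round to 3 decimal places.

Expected counts E_i = n·p_i: 162×0.25 = 40.5, 162×0.21 = 34.02, 162×0.33 = 53.46, 162×0.21 = 34.02.
χ² = (38−40.5)²/40.5 + (27−34.02)²/34.02 + (41−53.46)²/53.46 + (56−34.02)²/34.02
   = 0.1543 + 1.4486 + 2.9041 + 14.2011
Sum = 18.708

18.708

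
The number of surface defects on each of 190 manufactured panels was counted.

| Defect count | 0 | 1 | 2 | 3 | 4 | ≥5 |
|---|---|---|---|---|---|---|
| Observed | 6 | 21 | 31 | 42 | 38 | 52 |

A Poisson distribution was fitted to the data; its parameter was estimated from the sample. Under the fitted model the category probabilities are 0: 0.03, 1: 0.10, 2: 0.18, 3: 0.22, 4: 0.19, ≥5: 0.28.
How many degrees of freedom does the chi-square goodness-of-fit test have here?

4

There are k = 6 categories and 1 parameter estimated from the data, so df = 6 − 1 − 1 = 4.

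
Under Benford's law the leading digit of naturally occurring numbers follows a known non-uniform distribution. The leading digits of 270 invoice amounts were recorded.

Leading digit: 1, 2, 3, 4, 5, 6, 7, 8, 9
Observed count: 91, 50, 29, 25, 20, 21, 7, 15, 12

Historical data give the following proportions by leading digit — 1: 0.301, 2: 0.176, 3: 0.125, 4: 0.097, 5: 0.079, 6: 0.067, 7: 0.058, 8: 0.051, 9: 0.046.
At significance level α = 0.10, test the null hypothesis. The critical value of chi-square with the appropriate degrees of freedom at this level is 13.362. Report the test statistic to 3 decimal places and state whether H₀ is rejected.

Expected counts E_i = n·p_i: 270×0.301 = 81.27, 270×0.176 = 47.52, 270×0.125 = 33.75, 270×0.097 = 26.19, 270×0.079 = 21.33, 270×0.067 = 18.09, 270×0.058 = 15.66, 270×0.051 = 13.77, 270×0.046 = 12.42.
cat         O        E   (O−E)²/E
1          91    81.27     1.1649
2          50    47.52     0.1294
3          29    33.75     0.6685
4          25    26.19     0.0541
5          20    21.33     0.0829
6          21    18.09     0.4681
7           7    15.66     4.7890
8          15    13.77     0.1099
9          12    12.42     0.0142
Sum = 7.481
df = 8. Since 7.481 < 13.362, we do not reject H₀.

7.481; do not reject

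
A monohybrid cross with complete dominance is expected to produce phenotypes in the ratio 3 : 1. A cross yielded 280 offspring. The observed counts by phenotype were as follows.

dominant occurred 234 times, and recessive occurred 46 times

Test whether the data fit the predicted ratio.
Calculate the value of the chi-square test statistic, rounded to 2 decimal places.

10.97

Ratio total = 4. Expected counts: 280×3/4 = 210, 280×1/4 = 70.
cat            O        E   (O−E)²/E
dominant     234      210      2.743
recessive     46       70      8.229
Sum = 10.97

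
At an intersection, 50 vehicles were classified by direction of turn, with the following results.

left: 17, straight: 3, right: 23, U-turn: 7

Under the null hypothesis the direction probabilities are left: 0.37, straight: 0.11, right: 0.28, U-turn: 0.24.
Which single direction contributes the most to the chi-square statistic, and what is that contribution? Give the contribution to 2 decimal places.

right, 5.79

Expected counts E_i = n·p_i: 50×0.37 = 18.5, 50×0.11 = 5.5, 50×0.28 = 14, 50×0.24 = 12.
χ² = (17−18.5)²/18.5 + (3−5.5)²/5.5 + (23−14)²/14 + (7−12)²/12
   = 0.122 + 1.136 + 5.786 + 2.083
The largest term is for right: 5.79.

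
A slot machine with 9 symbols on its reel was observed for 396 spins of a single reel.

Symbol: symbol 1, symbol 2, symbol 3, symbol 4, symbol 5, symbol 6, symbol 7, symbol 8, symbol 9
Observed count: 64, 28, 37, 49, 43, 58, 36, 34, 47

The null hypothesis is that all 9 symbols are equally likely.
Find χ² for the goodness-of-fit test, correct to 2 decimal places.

Expected count for each of the 9 categories: 396/9 = 44.
cat           O        E   (O−E)²/E
symbol 1     64       44      9.091
symbol 2     28       44      5.818
symbol 3     37       44      1.114
symbol 4     49       44      0.568
symbol 5     43       44      0.023
symbol 6     58       44      4.455
symbol 7     36       44      1.455
symbol 8     34       44      2.273
symbol 9     47       44      0.205
Sum = 25.00

25.00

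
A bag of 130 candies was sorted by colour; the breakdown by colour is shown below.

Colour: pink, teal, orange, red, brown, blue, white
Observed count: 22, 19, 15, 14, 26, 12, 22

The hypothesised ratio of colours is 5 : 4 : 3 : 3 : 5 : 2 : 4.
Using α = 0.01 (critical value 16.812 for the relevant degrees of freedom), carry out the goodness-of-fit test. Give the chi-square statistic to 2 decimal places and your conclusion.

1.12; do not reject

Ratio total = 26. Expected counts: 130×5/26 = 25, 130×4/26 = 20, 130×3/26 = 15, 130×3/26 = 15, 130×5/26 = 25, 130×2/26 = 10, 130×4/26 = 20.
cat         O        E   (O−E)²/E
pink       22       25      0.360
teal       19       20      0.050
orange     15       15      0.000
red        14       15      0.067
brown      26       25      0.040
blue       12       10      0.400
white      22       20      0.200
Sum = 1.12
df = 6. Since 1.12 < 16.812, we do not reject H₀.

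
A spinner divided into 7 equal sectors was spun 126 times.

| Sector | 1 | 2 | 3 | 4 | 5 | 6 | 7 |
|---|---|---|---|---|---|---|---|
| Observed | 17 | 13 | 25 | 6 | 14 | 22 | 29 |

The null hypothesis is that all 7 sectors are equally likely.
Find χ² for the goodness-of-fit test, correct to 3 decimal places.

Expected count for each of the 7 categories: 126/7 = 18.
χ² = (17−18)²/18 + (13−18)²/18 + (25−18)²/18 + (6−18)²/18 + (14−18)²/18 + (22−18)²/18 + (29−18)²/18
   = 0.0556 + 1.3889 + 2.7222 + 8.0000 + 0.8889 + 0.8889 + 6.7222
Sum = 20.667

20.667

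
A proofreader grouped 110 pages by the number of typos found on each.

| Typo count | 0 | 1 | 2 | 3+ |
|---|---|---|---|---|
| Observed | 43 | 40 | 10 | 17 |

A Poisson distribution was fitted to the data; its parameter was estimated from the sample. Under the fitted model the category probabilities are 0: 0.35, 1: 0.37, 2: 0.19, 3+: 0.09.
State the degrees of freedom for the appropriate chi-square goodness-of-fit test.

There are k = 4 categories and 1 parameter estimated from the data, so df = 4 − 1 − 1 = 2.

2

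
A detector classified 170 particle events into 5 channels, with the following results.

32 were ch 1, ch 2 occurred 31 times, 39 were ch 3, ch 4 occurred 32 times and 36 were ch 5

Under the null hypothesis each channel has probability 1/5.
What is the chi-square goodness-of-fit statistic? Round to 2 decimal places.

Under H₀ each category has probability 1/5, so each expected count is 170/5 = 34.
cat         O        E   (O−E)²/E
ch 1       32       34      0.118
ch 2       31       34      0.265
ch 3       39       34      0.735
ch 4       32       34      0.118
ch 5       36       34      0.118
Sum = 1.35

1.35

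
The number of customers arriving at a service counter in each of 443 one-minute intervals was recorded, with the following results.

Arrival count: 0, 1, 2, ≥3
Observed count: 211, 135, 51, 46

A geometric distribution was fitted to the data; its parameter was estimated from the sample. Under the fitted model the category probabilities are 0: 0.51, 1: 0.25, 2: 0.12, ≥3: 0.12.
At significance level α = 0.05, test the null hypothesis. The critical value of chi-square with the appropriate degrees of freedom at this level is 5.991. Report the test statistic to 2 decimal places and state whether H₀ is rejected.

Expected counts E_i = n·p_i: 443×0.51 = 225.93, 443×0.25 = 110.75, 443×0.12 = 53.16, 443×0.12 = 53.16.
0: (211 − 225.93)²/225.93 = 222.9049/225.93 = 0.987
1: (135 − 110.75)²/110.75 = 588.0625/110.75 = 5.310
2: (51 − 53.16)²/53.16 = 4.6656/53.16 = 0.088
≥3: (46 − 53.16)²/53.16 = 51.2656/53.16 = 0.964
Sum = 7.35
df = 2. Since 7.35 > 5.991, we reject H₀.

7.35; reject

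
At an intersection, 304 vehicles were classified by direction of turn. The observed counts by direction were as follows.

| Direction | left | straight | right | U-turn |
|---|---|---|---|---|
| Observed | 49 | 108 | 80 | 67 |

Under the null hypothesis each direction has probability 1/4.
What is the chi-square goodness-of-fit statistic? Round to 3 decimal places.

24.342

Under H₀ each category has probability 1/4, so each expected count is 304/4 = 76.
left: (49 − 76)²/76 = 729/76 = 9.5921
straight: (108 − 76)²/76 = 1024/76 = 13.4737
right: (80 − 76)²/76 = 16/76 = 0.2105
U-turn: (67 − 76)²/76 = 81/76 = 1.0658
Sum = 24.342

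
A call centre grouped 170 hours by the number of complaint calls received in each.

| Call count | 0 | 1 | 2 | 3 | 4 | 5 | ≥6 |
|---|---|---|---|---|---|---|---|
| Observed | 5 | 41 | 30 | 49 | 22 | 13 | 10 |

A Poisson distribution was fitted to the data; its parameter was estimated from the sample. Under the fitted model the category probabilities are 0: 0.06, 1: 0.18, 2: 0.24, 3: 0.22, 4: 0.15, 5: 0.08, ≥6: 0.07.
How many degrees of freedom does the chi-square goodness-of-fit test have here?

There are k = 7 categories and 1 parameter estimated from the data, so df = 7 − 1 − 1 = 5.

5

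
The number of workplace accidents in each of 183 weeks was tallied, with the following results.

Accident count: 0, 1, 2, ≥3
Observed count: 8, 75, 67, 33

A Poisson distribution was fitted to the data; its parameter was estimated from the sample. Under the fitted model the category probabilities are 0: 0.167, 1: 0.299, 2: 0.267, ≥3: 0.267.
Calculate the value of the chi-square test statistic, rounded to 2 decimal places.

Expected counts E_i = n·p_i: 183×0.167 = 30.561, 183×0.299 = 54.717, 183×0.267 = 48.861, 183×0.267 = 48.861.
χ² = (8−30.561)²/30.561 + (75−54.717)²/54.717 + (67−48.861)²/48.861 + (33−48.861)²/48.861
   = 16.655 + 7.519 + 6.734 + 5.149
Sum = 36.06

36.06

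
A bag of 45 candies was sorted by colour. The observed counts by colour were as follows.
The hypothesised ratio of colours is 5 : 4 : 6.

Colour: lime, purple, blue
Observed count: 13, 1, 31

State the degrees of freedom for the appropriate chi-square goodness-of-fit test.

2

There are k = 3 categories and no parameters were estimated from the data, so df = 3 − 1 = 2.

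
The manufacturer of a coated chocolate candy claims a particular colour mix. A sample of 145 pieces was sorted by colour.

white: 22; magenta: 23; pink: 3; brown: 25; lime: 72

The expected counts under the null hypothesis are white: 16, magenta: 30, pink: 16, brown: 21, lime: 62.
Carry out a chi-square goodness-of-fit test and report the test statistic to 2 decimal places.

16.82

white: (22 − 16)²/16 = 36/16 = 2.250
magenta: (23 − 30)²/30 = 49/30 = 1.633
pink: (3 − 16)²/16 = 169/16 = 10.563
brown: (25 − 21)²/21 = 16/21 = 0.762
lime: (72 − 62)²/62 = 100/62 = 1.613
Sum = 16.82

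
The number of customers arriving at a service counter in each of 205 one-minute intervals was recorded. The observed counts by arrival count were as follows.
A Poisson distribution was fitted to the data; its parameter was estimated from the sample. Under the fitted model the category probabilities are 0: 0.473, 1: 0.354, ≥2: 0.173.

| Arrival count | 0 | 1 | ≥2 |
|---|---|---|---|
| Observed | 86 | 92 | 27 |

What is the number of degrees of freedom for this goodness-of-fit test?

There are k = 3 categories and 1 parameter estimated from the data, so df = 3 − 1 − 1 = 1.

1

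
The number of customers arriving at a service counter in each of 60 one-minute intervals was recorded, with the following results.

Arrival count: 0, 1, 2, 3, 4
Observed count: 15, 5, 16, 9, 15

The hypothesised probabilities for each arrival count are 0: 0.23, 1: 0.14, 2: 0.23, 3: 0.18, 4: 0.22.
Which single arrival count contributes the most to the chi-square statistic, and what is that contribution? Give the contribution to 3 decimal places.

Expected counts E_i = n·p_i: 60×0.23 = 13.8, 60×0.14 = 8.4, 60×0.23 = 13.8, 60×0.18 = 10.8, 60×0.22 = 13.2.
cat         O        E   (O−E)²/E
0          15     13.8     0.1043
1           5      8.4     1.3762
2          16     13.8     0.3507
3           9     10.8     0.3000
4          15     13.2     0.2455
The largest term is for 1: 1.376.

1, 1.376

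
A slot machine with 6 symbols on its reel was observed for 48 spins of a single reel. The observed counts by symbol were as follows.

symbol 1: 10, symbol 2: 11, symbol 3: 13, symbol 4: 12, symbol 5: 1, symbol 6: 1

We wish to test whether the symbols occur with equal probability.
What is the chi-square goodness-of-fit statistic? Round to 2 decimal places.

19.00

Under H₀ each category has probability 1/6, so each expected count is 48/6 = 8.
cat           O        E   (O−E)²/E
symbol 1     10        8      0.500
symbol 2     11        8      1.125
symbol 3     13        8      3.125
symbol 4     12        8      2.000
symbol 5      1        8      6.125
symbol 6      1        8      6.125
Sum = 19.00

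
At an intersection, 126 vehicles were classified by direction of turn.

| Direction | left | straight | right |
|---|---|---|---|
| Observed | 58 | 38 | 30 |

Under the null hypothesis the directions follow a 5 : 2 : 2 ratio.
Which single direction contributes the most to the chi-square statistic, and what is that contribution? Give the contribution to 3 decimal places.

straight, 3.571

Ratio total = 9. Expected counts: 126×5/9 = 70, 126×2/9 = 28, 126×2/9 = 28.
χ² = (58−70)²/70 + (38−28)²/28 + (30−28)²/28
   = 2.0571 + 3.5714 + 0.1429
The largest term is for straight: 3.571.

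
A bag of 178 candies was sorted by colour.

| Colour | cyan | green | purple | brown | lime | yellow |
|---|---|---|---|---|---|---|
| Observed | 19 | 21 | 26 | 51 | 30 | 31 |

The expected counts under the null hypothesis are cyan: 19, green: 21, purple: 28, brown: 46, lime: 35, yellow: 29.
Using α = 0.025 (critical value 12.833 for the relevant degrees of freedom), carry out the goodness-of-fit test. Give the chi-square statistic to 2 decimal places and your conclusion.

cat         O        E   (O−E)²/E
cyan       19       19      0.000
green      21       21      0.000
purple     26       28      0.143
brown      51       46      0.543
lime       30       35      0.714
yellow     31       29      0.138
Sum = 1.54
df = 5. Since 1.54 < 12.833, we do not reject H₀.

1.54; do not reject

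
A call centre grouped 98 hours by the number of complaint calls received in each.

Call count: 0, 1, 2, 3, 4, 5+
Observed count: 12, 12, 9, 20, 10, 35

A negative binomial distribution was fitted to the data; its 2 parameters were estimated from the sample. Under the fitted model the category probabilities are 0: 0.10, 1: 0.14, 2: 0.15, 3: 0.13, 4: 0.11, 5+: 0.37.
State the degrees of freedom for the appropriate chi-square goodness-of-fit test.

There are k = 6 categories and 2 parameters estimated from the data, so df = 6 − 1 − 2 = 3.

3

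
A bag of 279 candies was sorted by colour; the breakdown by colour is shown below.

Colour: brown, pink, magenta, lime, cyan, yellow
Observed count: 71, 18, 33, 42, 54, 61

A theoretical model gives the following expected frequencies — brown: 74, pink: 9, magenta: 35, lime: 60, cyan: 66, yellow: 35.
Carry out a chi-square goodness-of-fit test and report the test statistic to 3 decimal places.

36.132

χ² = (71−74)²/74 + (18−9)²/9 + (33−35)²/35 + (42−60)²/60 + (54−66)²/66 + (61−35)²/35
   = 0.1216 + 9.0000 + 0.1143 + 5.4000 + 2.1818 + 19.3143
Sum = 36.132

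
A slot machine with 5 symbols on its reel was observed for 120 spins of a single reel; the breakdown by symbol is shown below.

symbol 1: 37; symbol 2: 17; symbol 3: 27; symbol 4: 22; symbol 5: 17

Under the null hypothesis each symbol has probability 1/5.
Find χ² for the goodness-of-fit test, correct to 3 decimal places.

11.667

Expected count for each of the 5 categories: 120/5 = 24.
cat           O        E   (O−E)²/E
symbol 1     37       24     7.0417
symbol 2     17       24     2.0417
symbol 3     27       24     0.3750
symbol 4     22       24     0.1667
symbol 5     17       24     2.0417
Sum = 11.667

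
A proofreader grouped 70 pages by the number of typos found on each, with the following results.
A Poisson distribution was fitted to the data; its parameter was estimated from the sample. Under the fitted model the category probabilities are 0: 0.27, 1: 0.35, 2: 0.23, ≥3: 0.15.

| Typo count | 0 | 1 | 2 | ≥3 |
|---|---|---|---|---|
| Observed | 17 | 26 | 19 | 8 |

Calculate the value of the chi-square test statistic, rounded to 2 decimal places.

Expected counts E_i = n·p_i: 70×0.27 = 18.9, 70×0.35 = 24.5, 70×0.23 = 16.1, 70×0.15 = 10.5.
cat         O        E   (O−E)²/E
0          17     18.9      0.191
1          26     24.5      0.092
2          19     16.1      0.522
≥3          8     10.5      0.595
Sum = 1.40

1.40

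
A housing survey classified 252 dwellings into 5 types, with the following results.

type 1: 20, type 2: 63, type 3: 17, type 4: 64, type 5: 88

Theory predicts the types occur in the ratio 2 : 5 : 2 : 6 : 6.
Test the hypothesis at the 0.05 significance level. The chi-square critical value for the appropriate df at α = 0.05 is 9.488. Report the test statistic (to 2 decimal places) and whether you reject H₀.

7.30; do not reject

Ratio total = 21. Expected counts: 252×2/21 = 24, 252×5/21 = 60, 252×2/21 = 24, 252×6/21 = 72, 252×6/21 = 72.
type 1: (20 − 24)²/24 = 16/24 = 0.667
type 2: (63 − 60)²/60 = 9/60 = 0.150
type 3: (17 − 24)²/24 = 49/24 = 2.042
type 4: (64 − 72)²/72 = 64/72 = 0.889
type 5: (88 − 72)²/72 = 256/72 = 3.556
Sum = 7.30
df = 4. Since 7.30 < 9.488, we do not reject H₀.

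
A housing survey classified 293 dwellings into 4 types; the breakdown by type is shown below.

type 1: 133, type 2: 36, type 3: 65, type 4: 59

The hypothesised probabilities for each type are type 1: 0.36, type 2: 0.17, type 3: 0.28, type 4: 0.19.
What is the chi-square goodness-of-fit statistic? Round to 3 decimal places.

Expected counts E_i = n·p_i: 293×0.36 = 105.48, 293×0.17 = 49.81, 293×0.28 = 82.04, 293×0.19 = 55.67.
χ² = (133−105.48)²/105.48 + (36−49.81)²/49.81 + (65−82.04)²/82.04 + (59−55.67)²/55.67
   = 7.1800 + 3.8289 + 3.5393 + 0.1992
Sum = 14.747

14.747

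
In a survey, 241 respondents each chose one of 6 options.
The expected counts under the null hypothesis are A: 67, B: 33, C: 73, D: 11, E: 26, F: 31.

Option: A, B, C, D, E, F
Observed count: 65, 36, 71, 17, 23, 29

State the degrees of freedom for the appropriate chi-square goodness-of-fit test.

There are k = 6 categories and no parameters were estimated from the data, so df = 6 − 1 = 5.

5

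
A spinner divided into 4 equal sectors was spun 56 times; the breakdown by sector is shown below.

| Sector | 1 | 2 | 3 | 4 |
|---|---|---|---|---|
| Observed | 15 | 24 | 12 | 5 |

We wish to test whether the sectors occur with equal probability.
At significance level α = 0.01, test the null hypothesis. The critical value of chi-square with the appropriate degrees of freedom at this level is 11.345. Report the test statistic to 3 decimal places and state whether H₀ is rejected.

13.286; reject

Expected count for each of the 4 categories: 56/4 = 14.
cat         O        E   (O−E)²/E
1          15       14     0.0714
2          24       14     7.1429
3          12       14     0.2857
4           5       14     5.7857
Sum = 13.286
df = 3. Since 13.286 > 11.345, we reject H₀.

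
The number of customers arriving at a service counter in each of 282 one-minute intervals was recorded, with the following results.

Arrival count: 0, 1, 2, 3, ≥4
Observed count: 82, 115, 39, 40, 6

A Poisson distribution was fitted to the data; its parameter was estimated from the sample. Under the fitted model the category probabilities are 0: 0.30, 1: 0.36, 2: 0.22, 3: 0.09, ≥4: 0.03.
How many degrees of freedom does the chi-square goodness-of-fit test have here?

There are k = 5 categories and 1 parameter estimated from the data, so df = 5 − 1 − 1 = 3.

3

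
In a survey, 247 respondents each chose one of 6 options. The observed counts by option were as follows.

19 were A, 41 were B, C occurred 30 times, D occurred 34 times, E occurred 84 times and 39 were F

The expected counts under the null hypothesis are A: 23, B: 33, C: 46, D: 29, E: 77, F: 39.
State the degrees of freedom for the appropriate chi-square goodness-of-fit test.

5

There are k = 6 categories and no parameters were estimated from the data, so df = 6 − 1 = 5.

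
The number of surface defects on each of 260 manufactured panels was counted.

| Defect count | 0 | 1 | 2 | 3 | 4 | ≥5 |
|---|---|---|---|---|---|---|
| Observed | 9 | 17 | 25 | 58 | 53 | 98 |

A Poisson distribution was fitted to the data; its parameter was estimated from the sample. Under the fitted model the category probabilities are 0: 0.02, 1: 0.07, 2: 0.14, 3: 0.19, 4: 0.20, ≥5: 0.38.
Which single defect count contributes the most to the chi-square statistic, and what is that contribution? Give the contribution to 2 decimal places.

2, 3.57

Expected counts E_i = n·p_i: 260×0.02 = 5.2, 260×0.07 = 18.2, 260×0.14 = 36.4, 260×0.19 = 49.4, 260×0.20 = 52, 260×0.38 = 98.8.
χ² = (9−5.2)²/5.2 + (17−18.2)²/18.2 + (25−36.4)²/36.4 + (58−49.4)²/49.4 + (53−52)²/52 + (98−98.8)²/98.8
   = 2.777 + 0.079 + 3.570 + 1.497 + 0.019 + 0.006
The largest term is for 2: 3.57.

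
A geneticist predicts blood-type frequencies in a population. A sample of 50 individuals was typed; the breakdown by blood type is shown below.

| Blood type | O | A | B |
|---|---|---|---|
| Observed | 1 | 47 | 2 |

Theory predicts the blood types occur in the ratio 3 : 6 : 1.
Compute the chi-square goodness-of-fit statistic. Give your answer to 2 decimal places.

Ratio total = 10. Expected counts: 50×3/10 = 15, 50×6/10 = 30, 50×1/10 = 5.
χ² = (1−15)²/15 + (47−30)²/30 + (2−5)²/5
   = 13.067 + 9.633 + 1.800
Sum = 24.50

24.50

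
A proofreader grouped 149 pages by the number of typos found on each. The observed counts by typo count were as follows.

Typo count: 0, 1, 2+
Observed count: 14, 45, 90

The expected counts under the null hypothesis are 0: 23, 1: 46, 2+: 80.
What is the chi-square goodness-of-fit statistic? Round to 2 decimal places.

0: (14 − 23)²/23 = 81/23 = 3.522
1: (45 − 46)²/46 = 1/46 = 0.022
2+: (90 − 80)²/80 = 100/80 = 1.250
Sum = 4.79

4.79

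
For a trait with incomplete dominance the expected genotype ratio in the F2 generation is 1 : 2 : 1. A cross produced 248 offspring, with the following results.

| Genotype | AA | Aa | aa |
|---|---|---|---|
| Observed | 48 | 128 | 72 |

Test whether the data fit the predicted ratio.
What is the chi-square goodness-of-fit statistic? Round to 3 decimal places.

Ratio total = 4. Expected counts: 248×1/4 = 62, 248×2/4 = 124, 248×1/4 = 62.
χ² = (48−62)²/62 + (128−124)²/124 + (72−62)²/62
   = 3.1613 + 0.1290 + 1.6129
Sum = 4.903

4.903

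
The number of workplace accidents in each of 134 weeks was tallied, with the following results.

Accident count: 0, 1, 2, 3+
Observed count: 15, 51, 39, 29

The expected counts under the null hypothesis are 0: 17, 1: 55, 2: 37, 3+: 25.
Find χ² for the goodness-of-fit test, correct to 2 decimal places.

cat         O        E   (O−E)²/E
0          15       17      0.235
1          51       55      0.291
2          39       37      0.108
3+         29       25      0.640
Sum = 1.27

1.27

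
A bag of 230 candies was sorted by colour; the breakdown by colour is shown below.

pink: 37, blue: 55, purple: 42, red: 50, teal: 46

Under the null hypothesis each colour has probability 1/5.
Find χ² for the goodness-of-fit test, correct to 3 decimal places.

Expected count for each of the 5 categories: 230/5 = 46.
cat         O        E   (O−E)²/E
pink       37       46     1.7609
blue       55       46     1.7609
purple     42       46     0.3478
red        50       46     0.3478
teal       46       46     0.0000
Sum = 4.217

4.217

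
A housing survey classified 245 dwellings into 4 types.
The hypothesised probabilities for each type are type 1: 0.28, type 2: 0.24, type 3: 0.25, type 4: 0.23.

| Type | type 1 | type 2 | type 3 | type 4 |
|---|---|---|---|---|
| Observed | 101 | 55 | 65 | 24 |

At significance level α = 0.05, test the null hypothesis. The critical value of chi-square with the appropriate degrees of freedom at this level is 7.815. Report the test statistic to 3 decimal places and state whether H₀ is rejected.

Expected counts E_i = n·p_i: 245×0.28 = 68.6, 245×0.24 = 58.8, 245×0.25 = 61.25, 245×0.23 = 56.35.
χ² = (101−68.6)²/68.6 + (55−58.8)²/58.8 + (65−61.25)²/61.25 + (24−56.35)²/56.35
   = 15.3026 + 0.2456 + 0.2296 + 18.5718
Sum = 34.350
df = 3. Since 34.350 > 7.815, we reject H₀.

34.350; reject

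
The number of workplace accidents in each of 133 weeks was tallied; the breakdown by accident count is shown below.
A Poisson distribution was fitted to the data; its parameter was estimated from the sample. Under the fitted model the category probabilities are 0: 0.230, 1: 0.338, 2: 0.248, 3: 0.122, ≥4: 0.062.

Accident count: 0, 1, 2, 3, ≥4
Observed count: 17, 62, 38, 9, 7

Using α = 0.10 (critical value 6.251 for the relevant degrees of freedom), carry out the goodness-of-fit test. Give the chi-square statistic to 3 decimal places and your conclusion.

16.670; reject

Expected counts E_i = n·p_i: 133×0.230 = 30.59, 133×0.338 = 44.954, 133×0.248 = 32.984, 133×0.122 = 16.226, 133×0.062 = 8.246.
0: (17 − 30.59)²/30.59 = 184.6881/30.59 = 6.0375
1: (62 − 44.954)²/44.954 = 290.566116/44.954 = 6.4636
2: (38 − 32.984)²/32.984 = 25.160256/32.984 = 0.7628
3: (9 − 16.226)²/16.226 = 52.215076/16.226 = 3.2180
≥4: (7 − 8.246)²/8.246 = 1.552516/8.246 = 0.1883
Sum = 16.670
df = 3. Since 16.670 > 6.251, we reject H₀.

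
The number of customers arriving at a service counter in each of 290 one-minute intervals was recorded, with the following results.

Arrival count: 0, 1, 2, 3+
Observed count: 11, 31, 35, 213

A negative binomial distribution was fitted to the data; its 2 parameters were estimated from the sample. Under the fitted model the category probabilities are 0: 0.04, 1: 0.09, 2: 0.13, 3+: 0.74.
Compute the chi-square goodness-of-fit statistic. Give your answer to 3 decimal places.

1.156

Expected counts E_i = n·p_i: 290×0.04 = 11.6, 290×0.09 = 26.1, 290×0.13 = 37.7, 290×0.74 = 214.6.
χ² = (11−11.6)²/11.6 + (31−26.1)²/26.1 + (35−37.7)²/37.7 + (213−214.6)²/214.6
   = 0.0310 + 0.9199 + 0.1934 + 0.0119
Sum = 1.156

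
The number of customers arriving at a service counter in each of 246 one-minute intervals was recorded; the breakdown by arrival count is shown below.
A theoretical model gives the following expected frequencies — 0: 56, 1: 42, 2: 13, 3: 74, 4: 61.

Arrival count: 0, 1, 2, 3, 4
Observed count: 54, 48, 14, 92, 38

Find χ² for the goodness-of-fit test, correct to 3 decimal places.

14.056

0: (54 − 56)²/56 = 4/56 = 0.0714
1: (48 − 42)²/42 = 36/42 = 0.8571
2: (14 − 13)²/13 = 1/13 = 0.0769
3: (92 − 74)²/74 = 324/74 = 4.3784
4: (38 − 61)²/61 = 529/61 = 8.6721
Sum = 14.056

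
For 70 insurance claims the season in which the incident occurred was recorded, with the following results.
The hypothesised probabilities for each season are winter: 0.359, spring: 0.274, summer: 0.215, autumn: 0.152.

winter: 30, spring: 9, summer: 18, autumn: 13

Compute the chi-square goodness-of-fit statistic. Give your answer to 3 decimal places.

Expected counts E_i = n·p_i: 70×0.359 = 25.13, 70×0.274 = 19.18, 70×0.215 = 15.05, 70×0.152 = 10.64.
winter: (30 − 25.13)²/25.13 = 23.7169/25.13 = 0.9438
spring: (9 − 19.18)²/19.18 = 103.6324/19.18 = 5.4031
summer: (18 − 15.05)²/15.05 = 8.7025/15.05 = 0.5782
autumn: (13 − 10.64)²/10.64 = 5.5696/10.64 = 0.5235
Sum = 7.449

7.449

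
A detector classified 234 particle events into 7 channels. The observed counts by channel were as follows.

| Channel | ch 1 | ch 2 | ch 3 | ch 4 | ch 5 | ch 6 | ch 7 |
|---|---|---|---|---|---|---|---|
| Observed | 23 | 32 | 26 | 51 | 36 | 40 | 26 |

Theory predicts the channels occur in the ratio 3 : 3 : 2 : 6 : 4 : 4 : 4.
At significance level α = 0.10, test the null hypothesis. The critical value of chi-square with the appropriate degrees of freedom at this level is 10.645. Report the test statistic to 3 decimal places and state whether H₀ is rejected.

8.463; do not reject

Ratio total = 26. Expected counts: 234×3/26 = 27, 234×3/26 = 27, 234×2/26 = 18, 234×6/26 = 54, 234×4/26 = 36, 234×4/26 = 36, 234×4/26 = 36.
χ² = (23−27)²/27 + (32−27)²/27 + (26−18)²/18 + (51−54)²/54 + (36−36)²/36 + (40−36)²/36 + (26−36)²/36
   = 0.5926 + 0.9259 + 3.5556 + 0.1667 + 0.0000 + 0.4444 + 2.7778
Sum = 8.463
df = 6. Since 8.463 < 10.645, we do not reject H₀.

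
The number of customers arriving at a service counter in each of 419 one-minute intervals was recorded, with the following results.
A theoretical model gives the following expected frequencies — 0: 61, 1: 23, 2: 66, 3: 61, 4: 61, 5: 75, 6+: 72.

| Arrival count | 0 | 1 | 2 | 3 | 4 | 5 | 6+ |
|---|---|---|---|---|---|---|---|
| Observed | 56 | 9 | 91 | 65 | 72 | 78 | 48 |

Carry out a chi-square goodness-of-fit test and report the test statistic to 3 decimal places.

28.767

χ² = (56−61)²/61 + (9−23)²/23 + (91−66)²/66 + (65−61)²/61 + (72−61)²/61 + (78−75)²/75 + (48−72)²/72
   = 0.4098 + 8.5217 + 9.4697 + 0.2623 + 1.9836 + 0.1200 + 8.0000
Sum = 28.767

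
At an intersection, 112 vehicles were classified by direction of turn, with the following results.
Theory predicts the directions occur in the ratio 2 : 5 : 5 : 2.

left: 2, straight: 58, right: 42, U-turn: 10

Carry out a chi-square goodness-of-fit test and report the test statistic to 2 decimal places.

Ratio total = 14. Expected counts: 112×2/14 = 16, 112×5/14 = 40, 112×5/14 = 40, 112×2/14 = 16.
χ² = (2−16)²/16 + (58−40)²/40 + (42−40)²/40 + (10−16)²/16
   = 12.250 + 8.100 + 0.100 + 2.250
Sum = 22.70

22.70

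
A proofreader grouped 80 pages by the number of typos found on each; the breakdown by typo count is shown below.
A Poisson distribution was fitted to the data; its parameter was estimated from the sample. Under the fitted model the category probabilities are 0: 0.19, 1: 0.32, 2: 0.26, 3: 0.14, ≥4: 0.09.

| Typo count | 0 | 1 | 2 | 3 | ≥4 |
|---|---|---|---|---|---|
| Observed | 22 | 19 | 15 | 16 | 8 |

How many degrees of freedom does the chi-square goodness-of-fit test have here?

There are k = 5 categories and 1 parameter estimated from the data, so df = 5 − 1 − 1 = 3.

3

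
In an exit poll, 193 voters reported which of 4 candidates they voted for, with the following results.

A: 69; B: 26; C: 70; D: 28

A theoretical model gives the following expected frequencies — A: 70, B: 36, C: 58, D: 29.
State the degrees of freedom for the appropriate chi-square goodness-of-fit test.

There are k = 4 categories and no parameters were estimated from the data, so df = 4 − 1 = 3.

3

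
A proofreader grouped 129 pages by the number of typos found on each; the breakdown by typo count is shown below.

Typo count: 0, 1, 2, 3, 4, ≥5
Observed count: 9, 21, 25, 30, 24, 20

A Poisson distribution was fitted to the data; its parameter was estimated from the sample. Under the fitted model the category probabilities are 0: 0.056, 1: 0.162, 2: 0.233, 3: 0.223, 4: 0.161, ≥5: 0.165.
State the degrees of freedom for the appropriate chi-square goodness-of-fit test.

4

There are k = 6 categories and 1 parameter estimated from the data, so df = 6 − 1 − 1 = 4.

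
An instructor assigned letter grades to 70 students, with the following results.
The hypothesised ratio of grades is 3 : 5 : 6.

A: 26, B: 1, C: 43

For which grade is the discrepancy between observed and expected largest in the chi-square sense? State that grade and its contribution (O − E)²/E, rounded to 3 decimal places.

B, 23.040

Ratio total = 14. Expected counts: 70×3/14 = 15, 70×5/14 = 25, 70×6/14 = 30.
A: (26 − 15)²/15 = 121/15 = 8.0667
B: (1 − 25)²/25 = 576/25 = 23.0400
C: (43 − 30)²/30 = 169/30 = 5.6333
The largest term is for B: 23.040.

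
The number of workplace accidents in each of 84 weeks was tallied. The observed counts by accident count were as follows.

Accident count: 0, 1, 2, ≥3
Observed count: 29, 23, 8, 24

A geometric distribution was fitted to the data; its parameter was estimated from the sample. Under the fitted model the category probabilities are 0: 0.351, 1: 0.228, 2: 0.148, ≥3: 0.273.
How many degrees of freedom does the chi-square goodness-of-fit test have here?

There are k = 4 categories and 1 parameter estimated from the data, so df = 4 − 1 − 1 = 2.

2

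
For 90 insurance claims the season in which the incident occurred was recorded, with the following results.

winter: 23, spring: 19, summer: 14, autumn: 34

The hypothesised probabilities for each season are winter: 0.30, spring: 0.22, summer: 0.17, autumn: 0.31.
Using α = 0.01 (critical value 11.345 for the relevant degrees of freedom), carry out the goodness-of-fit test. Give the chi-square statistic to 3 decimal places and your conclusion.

Expected counts E_i = n·p_i: 90×0.30 = 27, 90×0.22 = 19.8, 90×0.17 = 15.3, 90×0.31 = 27.9.
winter: (23 − 27)²/27 = 16/27 = 0.5926
spring: (19 − 19.8)²/19.8 = 0.64/19.8 = 0.0323
summer: (14 − 15.3)²/15.3 = 1.69/15.3 = 0.1105
autumn: (34 − 27.9)²/27.9 = 37.21/27.9 = 1.3337
Sum = 2.069
df = 3. Since 2.069 < 11.345, we do not reject H₀.

2.069; do not reject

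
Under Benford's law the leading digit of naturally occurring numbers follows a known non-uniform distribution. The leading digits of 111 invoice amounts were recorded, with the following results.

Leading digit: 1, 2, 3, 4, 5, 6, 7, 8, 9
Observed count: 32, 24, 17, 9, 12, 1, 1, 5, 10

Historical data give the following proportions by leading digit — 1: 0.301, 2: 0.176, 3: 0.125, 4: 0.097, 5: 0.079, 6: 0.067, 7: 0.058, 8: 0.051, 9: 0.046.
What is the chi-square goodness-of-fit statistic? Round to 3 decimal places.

18.197

Expected counts E_i = n·p_i: 111×0.301 = 33.411, 111×0.176 = 19.536, 111×0.125 = 13.875, 111×0.097 = 10.767, 111×0.079 = 8.769, 111×0.067 = 7.437, 111×0.058 = 6.438, 111×0.051 = 5.661, 111×0.046 = 5.106.
1: (32 − 33.411)²/33.411 = 1.990921/33.411 = 0.0596
2: (24 − 19.536)²/19.536 = 19.927296/19.536 = 1.0200
3: (17 − 13.875)²/13.875 = 9.765625/13.875 = 0.7038
4: (9 − 10.767)²/10.767 = 3.122289/10.767 = 0.2900
5: (12 − 8.769)²/8.769 = 10.439361/8.769 = 1.1905
6: (1 − 7.437)²/7.437 = 41.434969/7.437 = 5.5715
7: (1 − 6.438)²/6.438 = 29.571844/6.438 = 4.5933
8: (5 − 5.661)²/5.661 = 0.436921/5.661 = 0.0772
9: (10 − 5.106)²/5.106 = 23.951236/5.106 = 4.6908
Sum = 18.197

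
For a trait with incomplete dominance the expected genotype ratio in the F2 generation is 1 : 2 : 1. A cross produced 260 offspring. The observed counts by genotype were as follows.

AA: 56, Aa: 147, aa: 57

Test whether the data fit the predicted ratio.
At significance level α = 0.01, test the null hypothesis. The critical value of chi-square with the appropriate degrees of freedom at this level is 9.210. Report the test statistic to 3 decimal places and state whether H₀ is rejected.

Ratio total = 4. Expected counts: 260×1/4 = 65, 260×2/4 = 130, 260×1/4 = 65.
AA: (56 − 65)²/65 = 81/65 = 1.2462
Aa: (147 − 130)²/130 = 289/130 = 2.2231
aa: (57 − 65)²/65 = 64/65 = 0.9846
Sum = 4.454
df = 2. Since 4.454 < 9.210, we do not reject H₀.

4.454; do not reject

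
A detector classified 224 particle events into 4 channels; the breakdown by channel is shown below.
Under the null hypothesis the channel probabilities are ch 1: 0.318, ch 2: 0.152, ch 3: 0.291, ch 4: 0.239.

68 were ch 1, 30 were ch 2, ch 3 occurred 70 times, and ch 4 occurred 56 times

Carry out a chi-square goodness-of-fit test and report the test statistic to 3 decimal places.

Expected counts E_i = n·p_i: 224×0.318 = 71.232, 224×0.152 = 34.048, 224×0.291 = 65.184, 224×0.239 = 53.536.
cat         O        E   (O−E)²/E
ch 1       68   71.232     0.1466
ch 2       30   34.048     0.4813
ch 3       70   65.184     0.3558
ch 4       56   53.536     0.1134
Sum = 1.097

1.097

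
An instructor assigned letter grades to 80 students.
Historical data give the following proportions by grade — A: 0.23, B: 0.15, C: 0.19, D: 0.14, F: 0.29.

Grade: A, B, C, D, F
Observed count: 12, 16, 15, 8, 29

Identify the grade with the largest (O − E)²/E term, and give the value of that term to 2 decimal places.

Expected counts E_i = n·p_i: 80×0.23 = 18.4, 80×0.15 = 12, 80×0.19 = 15.2, 80×0.14 = 11.2, 80×0.29 = 23.2.
cat         O        E   (O−E)²/E
A          12     18.4      2.226
B          16       12      1.333
C          15     15.2      0.003
D           8     11.2      0.914
F          29     23.2      1.450
The largest term is for A: 2.23.

A, 2.23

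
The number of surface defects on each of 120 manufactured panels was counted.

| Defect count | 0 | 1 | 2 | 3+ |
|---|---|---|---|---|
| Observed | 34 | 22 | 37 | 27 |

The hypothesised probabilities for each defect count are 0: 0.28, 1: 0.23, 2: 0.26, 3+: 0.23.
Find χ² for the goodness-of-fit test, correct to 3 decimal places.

Expected counts E_i = n·p_i: 120×0.28 = 33.6, 120×0.23 = 27.6, 120×0.26 = 31.2, 120×0.23 = 27.6.
χ² = (34−33.6)²/33.6 + (22−27.6)²/27.6 + (37−31.2)²/31.2 + (27−27.6)²/27.6
   = 0.0048 + 1.1362 + 1.0782 + 0.0130
Sum = 2.232

2.232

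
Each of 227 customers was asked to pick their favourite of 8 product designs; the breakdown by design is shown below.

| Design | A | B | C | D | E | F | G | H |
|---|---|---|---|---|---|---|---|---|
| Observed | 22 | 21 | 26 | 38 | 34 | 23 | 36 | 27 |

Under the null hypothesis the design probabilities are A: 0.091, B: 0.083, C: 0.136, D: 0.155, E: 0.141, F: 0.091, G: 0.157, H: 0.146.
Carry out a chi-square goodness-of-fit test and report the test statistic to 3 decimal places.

2.861

Expected counts E_i = n·p_i: 227×0.091 = 20.657, 227×0.083 = 18.841, 227×0.136 = 30.872, 227×0.155 = 35.185, 227×0.141 = 32.007, 227×0.091 = 20.657, 227×0.157 = 35.639, 227×0.146 = 33.142.
χ² = (22−20.657)²/20.657 + (21−18.841)²/18.841 + (26−30.872)²/30.872 + (38−35.185)²/35.185 + (34−32.007)²/32.007 + (23−20.657)²/20.657 + (36−35.639)²/35.639 + (27−33.142)²/33.142
   = 0.0873 + 0.2474 + 0.7689 + 0.2252 + 0.1241 + 0.2658 + 0.0037 + 1.1383
Sum = 2.861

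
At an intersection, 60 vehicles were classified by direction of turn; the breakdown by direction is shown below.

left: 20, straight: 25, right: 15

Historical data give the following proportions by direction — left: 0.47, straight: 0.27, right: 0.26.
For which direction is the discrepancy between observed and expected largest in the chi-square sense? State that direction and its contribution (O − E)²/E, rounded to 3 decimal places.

straight, 4.780

Expected counts E_i = n·p_i: 60×0.47 = 28.2, 60×0.27 = 16.2, 60×0.26 = 15.6.
left: (20 − 28.2)²/28.2 = 67.24/28.2 = 2.3844
straight: (25 − 16.2)²/16.2 = 77.44/16.2 = 4.7802
right: (15 − 15.6)²/15.6 = 0.36/15.6 = 0.0231
The largest term is for straight: 4.780.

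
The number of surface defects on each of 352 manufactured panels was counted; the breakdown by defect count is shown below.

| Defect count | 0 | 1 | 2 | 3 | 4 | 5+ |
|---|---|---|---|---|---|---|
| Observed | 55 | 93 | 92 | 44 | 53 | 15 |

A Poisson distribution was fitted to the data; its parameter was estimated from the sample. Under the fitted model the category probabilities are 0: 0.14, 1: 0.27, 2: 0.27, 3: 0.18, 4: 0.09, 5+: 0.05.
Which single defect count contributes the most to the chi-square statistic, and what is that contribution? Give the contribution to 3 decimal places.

Expected counts E_i = n·p_i: 352×0.14 = 49.28, 352×0.27 = 95.04, 352×0.27 = 95.04, 352×0.18 = 63.36, 352×0.09 = 31.68, 352×0.05 = 17.6.
χ² = (55−49.28)²/49.28 + (93−95.04)²/95.04 + (92−95.04)²/95.04 + (44−63.36)²/63.36 + (53−31.68)²/31.68 + (15−17.6)²/17.6
   = 0.6639 + 0.0438 + 0.0972 + 5.9156 + 14.3479 + 0.3841
The largest term is for 4: 14.348.

4, 14.348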